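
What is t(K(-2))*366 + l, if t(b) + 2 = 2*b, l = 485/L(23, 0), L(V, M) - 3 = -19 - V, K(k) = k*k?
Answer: 85159/39 ≈ 2183.6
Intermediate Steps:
K(k) = k²
L(V, M) = -16 - V (L(V, M) = 3 + (-19 - V) = -16 - V)
l = -485/39 (l = 485/(-16 - 1*23) = 485/(-16 - 23) = 485/(-39) = 485*(-1/39) = -485/39 ≈ -12.436)
t(b) = -2 + 2*b
t(K(-2))*366 + l = (-2 + 2*(-2)²)*366 - 485/39 = (-2 + 2*4)*366 - 485/39 = (-2 + 8)*366 - 485/39 = 6*366 - 485/39 = 2196 - 485/39 = 85159/39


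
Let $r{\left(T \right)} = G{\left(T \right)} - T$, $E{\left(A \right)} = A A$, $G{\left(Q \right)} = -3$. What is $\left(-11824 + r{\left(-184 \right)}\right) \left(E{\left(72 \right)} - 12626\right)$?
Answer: $86647206$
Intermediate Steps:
$E{\left(A \right)} = A^{2}$
$r{\left(T \right)} = -3 - T$
$\left(-11824 + r{\left(-184 \right)}\right) \left(E{\left(72 \right)} - 12626\right) = \left(-11824 - -181\right) \left(72^{2} - 12626\right) = \left(-11824 + \left(-3 + 184\right)\right) \left(5184 - 12626\right) = \left(-11824 + 181\right) \left(-7442\right) = \left(-11643\right) \left(-7442\right) = 86647206$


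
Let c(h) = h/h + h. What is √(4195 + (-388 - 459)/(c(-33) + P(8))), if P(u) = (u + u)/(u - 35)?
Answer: √1688395/20 ≈ 64.969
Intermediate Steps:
P(u) = 2*u/(-35 + u) (P(u) = (2*u)/(-35 + u) = 2*u/(-35 + u))
c(h) = 1 + h
√(4195 + (-388 - 459)/(c(-33) + P(8))) = √(4195 + (-388 - 459)/((1 - 33) + 2*8/(-35 + 8))) = √(4195 - 847/(-32 + 2*8/(-27))) = √(4195 - 847/(-32 + 2*8*(-1/27))) = √(4195 - 847/(-32 - 16/27)) = √(4195 - 847/(-880/27)) = √(4195 - 847*(-27/880)) = √(4195 + 2079/80) = √(337679/80) = √1688395/20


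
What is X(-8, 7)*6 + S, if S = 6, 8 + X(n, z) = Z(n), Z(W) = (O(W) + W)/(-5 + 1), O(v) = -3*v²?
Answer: 258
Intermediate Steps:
Z(W) = -W/4 + 3*W²/4 (Z(W) = (-3*W² + W)/(-5 + 1) = (W - 3*W²)/(-4) = (W - 3*W²)*(-¼) = -W/4 + 3*W²/4)
X(n, z) = -8 + n*(-1 + 3*n)/4
X(-8, 7)*6 + S = (-8 - ¼*(-8) + (¾)*(-8)²)*6 + 6 = (-8 + 2 + (¾)*64)*6 + 6 = (-8 + 2 + 48)*6 + 6 = 42*6 + 6 = 252 + 6 = 258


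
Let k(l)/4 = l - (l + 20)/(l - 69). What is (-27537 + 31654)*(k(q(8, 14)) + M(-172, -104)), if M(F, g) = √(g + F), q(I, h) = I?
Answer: 8497488/61 + 8234*I*√69 ≈ 1.393e+5 + 68397.0*I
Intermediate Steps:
M(F, g) = √(F + g)
k(l) = 4*l - 4*(20 + l)/(-69 + l) (k(l) = 4*(l - (l + 20)/(l - 69)) = 4*(l - (20 + l)/(-69 + l)) = 4*l - 4*(20 + l)/(-69 + l))
(-27537 + 31654)*(k(q(8, 14)) + M(-172, -104)) = (-27537 + 31654)*(4*(-20 + 8² - 70*8)/(-69 + 8) + √(-172 - 104)) = 4117*(4*(-20 + 64 - 560)/(-61) + √(-276)) = 4117*(4*(-1/61)*(-516) + 2*I*√69) = 4117*(2064/61 + 2*I*√69) = 8497488/61 + 8234*I*√69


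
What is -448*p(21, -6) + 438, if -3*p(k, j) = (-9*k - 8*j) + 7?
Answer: -58718/3 ≈ -19573.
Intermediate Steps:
p(k, j) = -7/3 + 3*k + 8*j/3 (p(k, j) = -((-9*k - 8*j) + 7)/3 = -(7 - 9*k - 8*j)/3 = -7/3 + 3*k + 8*j/3)
-448*p(21, -6) + 438 = -448*(-7/3 + 3*21 + (8/3)*(-6)) + 438 = -448*(-7/3 + 63 - 16) + 438 = -448*134/3 + 438 = -60032/3 + 438 = -58718/3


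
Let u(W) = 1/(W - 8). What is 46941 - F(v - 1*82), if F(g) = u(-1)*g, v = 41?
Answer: 422428/9 ≈ 46936.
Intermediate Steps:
u(W) = 1/(-8 + W)
F(g) = -g/9 (F(g) = g/(-8 - 1) = g/(-9) = -g/9)
46941 - F(v - 1*82) = 46941 - (-1)*(41 - 1*82)/9 = 46941 - (-1)*(41 - 82)/9 = 46941 - (-1)*(-41)/9 = 46941 - 1*41/9 = 46941 - 41/9 = 422428/9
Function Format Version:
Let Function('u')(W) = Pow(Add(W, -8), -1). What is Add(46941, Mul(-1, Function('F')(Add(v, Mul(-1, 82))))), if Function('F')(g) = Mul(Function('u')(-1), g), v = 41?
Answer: Rational(422428, 9) ≈ 46936.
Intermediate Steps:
Function('u')(W) = Pow(Add(-8, W), -1)
Function('F')(g) = Mul(Rational(-1, 9), g) (Function('F')(g) = Mul(Pow(Add(-8, -1), -1), g) = Mul(Pow(-9, -1), g) = Mul(Rational(-1, 9), g))
Add(46941, Mul(-1, Function('F')(Add(v, Mul(-1, 82))))) = Add(46941, Mul(-1, Mul(Rational(-1, 9), Add(41, Mul(-1, 82))))) = Add(46941, Mul(-1, Mul(Rational(-1, 9), Add(41, -82)))) = Add(46941, Mul(-1, Mul(Rational(-1, 9), -41))) = Add(46941, Mul(-1, Rational(41, 9))) = Add(46941, Rational(-41, 9)) = Rational(422428, 9)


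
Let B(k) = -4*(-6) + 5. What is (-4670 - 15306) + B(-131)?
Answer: -19947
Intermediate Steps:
B(k) = 29 (B(k) = 24 + 5 = 29)
(-4670 - 15306) + B(-131) = (-4670 - 15306) + 29 = -19976 + 29 = -19947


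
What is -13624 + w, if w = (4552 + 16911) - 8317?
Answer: -478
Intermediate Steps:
w = 13146 (w = 21463 - 8317 = 13146)
-13624 + w = -13624 + 13146 = -478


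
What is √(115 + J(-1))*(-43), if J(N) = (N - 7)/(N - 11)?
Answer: -43*√1041/3 ≈ -462.46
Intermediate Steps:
J(N) = (-7 + N)/(-11 + N)
√(115 + J(-1))*(-43) = √(115 + (-7 - 1)/(-11 - 1))*(-43) = √(115 - 8/(-12))*(-43) = √(115 - 1/12*(-8))*(-43) = √(115 + ⅔)*(-43) = √(347/3)*(-43) = (√1041/3)*(-43) = -43*√1041/3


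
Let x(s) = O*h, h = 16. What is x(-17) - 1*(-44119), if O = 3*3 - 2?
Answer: 44231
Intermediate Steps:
O = 7 (O = 9 - 2 = 7)
x(s) = 112 (x(s) = 7*16 = 112)
x(-17) - 1*(-44119) = 112 - 1*(-44119) = 112 + 44119 = 44231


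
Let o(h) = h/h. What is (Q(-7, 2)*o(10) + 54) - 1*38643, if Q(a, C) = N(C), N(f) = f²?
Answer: -38585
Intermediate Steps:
Q(a, C) = C²
o(h) = 1
(Q(-7, 2)*o(10) + 54) - 1*38643 = (2²*1 + 54) - 1*38643 = (4*1 + 54) - 38643 = (4 + 54) - 38643 = 58 - 38643 = -38585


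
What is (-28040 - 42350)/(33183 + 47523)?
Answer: -35195/40353 ≈ -0.87218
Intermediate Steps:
(-28040 - 42350)/(33183 + 47523) = -70390/80706 = -70390*1/80706 = -35195/40353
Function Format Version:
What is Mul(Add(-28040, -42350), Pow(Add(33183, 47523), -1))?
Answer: Rational(-35195, 40353) ≈ -0.87218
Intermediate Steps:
Mul(Add(-28040, -42350), Pow(Add(33183, 47523), -1)) = Mul(-70390, Pow(80706, -1)) = Mul(-70390, Rational(1, 80706)) = Rational(-35195, 40353)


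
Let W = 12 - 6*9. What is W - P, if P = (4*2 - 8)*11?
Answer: -42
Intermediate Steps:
W = -42 (W = 12 - 54 = -42)
P = 0 (P = (8 - 8)*11 = 0*11 = 0)
W - P = -42 - 1*0 = -42 + 0 = -42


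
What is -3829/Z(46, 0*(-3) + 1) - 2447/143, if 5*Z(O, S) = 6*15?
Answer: -591593/2574 ≈ -229.83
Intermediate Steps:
Z(O, S) = 18 (Z(O, S) = (6*15)/5 = (⅕)*90 = 18)
-3829/Z(46, 0*(-3) + 1) - 2447/143 = -3829/18 - 2447/143 = -591593/2574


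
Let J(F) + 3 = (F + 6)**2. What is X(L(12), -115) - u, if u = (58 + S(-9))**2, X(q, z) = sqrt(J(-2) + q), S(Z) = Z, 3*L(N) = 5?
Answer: -2401 + 2*sqrt(33)/3 ≈ -2397.2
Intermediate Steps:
J(F) = -3 + (6 + F)**2 (J(F) = -3 + (F + 6)**2 = -3 + (6 + F)**2)
L(N) = 5/3 (L(N) = (1/3)*5 = 5/3)
X(q, z) = sqrt(13 + q) (X(q, z) = sqrt((-3 + (6 - 2)**2) + q) = sqrt((-3 + 4**2) + q) = sqrt((-3 + 16) + q) = sqrt(13 + q))
u = 2401 (u = (58 - 9)**2 = 49**2 = 2401)
X(L(12), -115) - u = sqrt(13 + 5/3) - 1*2401 = sqrt(44/3) - 2401 = 2*sqrt(33)/3 - 2401 = -2401 + 2*sqrt(33)/3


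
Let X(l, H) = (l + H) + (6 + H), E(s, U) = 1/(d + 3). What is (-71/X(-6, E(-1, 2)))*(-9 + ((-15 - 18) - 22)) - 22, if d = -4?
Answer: -2294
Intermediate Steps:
E(s, U) = -1 (E(s, U) = 1/(-4 + 3) = 1/(-1) = -1)
X(l, H) = 6 + l + 2*H (X(l, H) = (H + l) + (6 + H) = 6 + l + 2*H)
(-71/X(-6, E(-1, 2)))*(-9 + ((-15 - 18) - 22)) - 22 = (-71/(6 - 6 + 2*(-1)))*(-9 + ((-15 - 18) - 22)) - 22 = (-71/(6 - 6 - 2))*(-9 + (-33 - 22)) - 22 = (-71/(-2))*(-9 - 55) - 22 = -71*(-1/2)*(-64) - 22 = (71/2)*(-64) - 22 = -2272 - 22 = -2294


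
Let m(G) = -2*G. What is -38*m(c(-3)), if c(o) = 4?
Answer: 304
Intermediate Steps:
-38*m(c(-3)) = -(-76)*4 = -38*(-8) = 304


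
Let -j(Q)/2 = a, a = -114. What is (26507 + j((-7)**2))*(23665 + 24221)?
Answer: 1280232210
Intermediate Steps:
j(Q) = 228 (j(Q) = -2*(-114) = 228)
(26507 + j((-7)**2))*(23665 + 24221) = (26507 + 228)*(23665 + 24221) = 26735*47886 = 1280232210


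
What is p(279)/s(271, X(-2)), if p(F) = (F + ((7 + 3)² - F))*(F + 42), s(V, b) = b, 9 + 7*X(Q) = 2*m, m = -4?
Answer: -224700/17 ≈ -13218.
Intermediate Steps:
X(Q) = -17/7 (X(Q) = -9/7 + (2*(-4))/7 = -9/7 + (⅐)*(-8) = -9/7 - 8/7 = -17/7)
p(F) = 4200 + 100*F (p(F) = (F + (10² - F))*(42 + F) = (F + (100 - F))*(42 + F) = 100*(42 + F) = 4200 + 100*F)
p(279)/s(271, X(-2)) = (4200 + 100*279)/(-17/7) = (4200 + 27900)*(-7/17) = 32100*(-7/17) = -224700/17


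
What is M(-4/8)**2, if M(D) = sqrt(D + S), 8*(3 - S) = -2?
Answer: 11/4 ≈ 2.7500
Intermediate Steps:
S = 13/4 (S = 3 - 1/8*(-2) = 3 + 1/4 = 13/4 ≈ 3.2500)
M(D) = sqrt(13/4 + D) (M(D) = sqrt(D + 13/4) = sqrt(13/4 + D))
M(-4/8)**2 = (sqrt(13 + 4*(-4/8))/2)**2 = (sqrt(13 + 4*(-4*1/8))/2)**2 = (sqrt(13 + 4*(-1/2))/2)**2 = (sqrt(13 - 2)/2)**2 = (sqrt(11)/2)**2 = 11/4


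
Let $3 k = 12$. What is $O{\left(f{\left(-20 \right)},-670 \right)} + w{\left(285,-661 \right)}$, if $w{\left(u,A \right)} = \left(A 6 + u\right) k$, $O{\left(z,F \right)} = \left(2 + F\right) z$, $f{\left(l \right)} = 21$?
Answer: $-28752$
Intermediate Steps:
$k = 4$ ($k = \frac{1}{3} \cdot 12 = 4$)
$O{\left(z,F \right)} = z \left(2 + F\right)$
$w{\left(u,A \right)} = 4 u + 24 A$ ($w{\left(u,A \right)} = \left(A 6 + u\right) 4 = \left(6 A + u\right) 4 = \left(u + 6 A\right) 4 = 4 u + 24 A$)
$O{\left(f{\left(-20 \right)},-670 \right)} + w{\left(285,-661 \right)} = 21 \left(2 - 670\right) + \left(4 \cdot 285 + 24 \left(-661\right)\right) = 21 \left(-668\right) + \left(1140 - 15864\right) = -14028 - 14724 = -28752$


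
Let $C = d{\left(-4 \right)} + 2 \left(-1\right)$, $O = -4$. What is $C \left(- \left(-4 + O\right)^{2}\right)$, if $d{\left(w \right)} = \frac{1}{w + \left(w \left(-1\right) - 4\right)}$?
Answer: $144$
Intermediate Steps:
$d{\left(w \right)} = - \frac{1}{4}$ ($d{\left(w \right)} = \frac{1}{w - \left(4 + w\right)} = \frac{1}{-4} = - \frac{1}{4}$)
$C = - \frac{9}{4}$ ($C = - \frac{1}{4} + 2 \left(-1\right) = - \frac{1}{4} - 2 = - \frac{9}{4} \approx -2.25$)
$C \left(- \left(-4 + O\right)^{2}\right) = - \frac{9 \left(- \left(-4 - 4\right)^{2}\right)}{4} = - \frac{9 \left(- \left(-8\right)^{2}\right)}{4} = - \frac{9 \left(\left(-1\right) 64\right)}{4} = \left(- \frac{9}{4}\right) \left(-64\right) = 144$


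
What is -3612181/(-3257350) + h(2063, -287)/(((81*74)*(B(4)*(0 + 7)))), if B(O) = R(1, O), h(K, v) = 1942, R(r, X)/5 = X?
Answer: 151876179083/136671891300 ≈ 1.1112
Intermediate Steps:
R(r, X) = 5*X
B(O) = 5*O
-3612181/(-3257350) + h(2063, -287)/(((81*74)*(B(4)*(0 + 7)))) = -3612181/(-3257350) + 1942/(((81*74)*((5*4)*(0 + 7)))) = -3612181*(-1/3257350) + 1942/((5994*(20*7))) = 3612181/3257350 + 1942/((5994*140)) = 3612181/3257350 + 1942/839160 = 3612181/3257350 + 1942*(1/839160) = 3612181/3257350 + 971/419580 = 151876179083/136671891300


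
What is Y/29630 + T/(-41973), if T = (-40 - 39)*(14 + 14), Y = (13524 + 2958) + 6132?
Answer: 507359491/621829995 ≈ 0.81591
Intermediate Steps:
Y = 22614 (Y = 16482 + 6132 = 22614)
T = -2212 (T = -79*28 = -2212)
Y/29630 + T/(-41973) = 22614/29630 - 2212/(-41973) = 22614*(1/29630) - 2212*(-1/41973) = 11307/14815 + 2212/41973 = 507359491/621829995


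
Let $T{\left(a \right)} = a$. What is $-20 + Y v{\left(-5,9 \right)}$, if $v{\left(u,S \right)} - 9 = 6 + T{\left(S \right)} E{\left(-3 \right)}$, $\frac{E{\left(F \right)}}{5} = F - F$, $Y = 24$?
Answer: $340$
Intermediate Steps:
$E{\left(F \right)} = 0$ ($E{\left(F \right)} = 5 \left(F - F\right) = 5 \cdot 0 = 0$)
$v{\left(u,S \right)} = 15$ ($v{\left(u,S \right)} = 9 + \left(6 + S 0\right) = 9 + \left(6 + 0\right) = 9 + 6 = 15$)
$-20 + Y v{\left(-5,9 \right)} = -20 + 24 \cdot 15 = -20 + 360 = 340$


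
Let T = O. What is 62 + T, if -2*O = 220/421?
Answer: 25992/421 ≈ 61.739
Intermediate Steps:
O = -110/421 ≈ -0.26128
T = -110/421 ≈ -0.26128
62 + T = 62 - 110/421 = 25992/421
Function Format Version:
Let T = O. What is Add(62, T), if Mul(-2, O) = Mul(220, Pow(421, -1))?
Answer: Rational(25992, 421) ≈ 61.739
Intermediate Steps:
O = Rational(-110, 421) (O = Mul(Rational(-1, 2), Mul(220, Pow(421, -1))) = Mul(Rational(-1, 2), Mul(220, Rational(1, 421))) = Mul(Rational(-1, 2), Rational(220, 421)) = Rational(-110, 421) ≈ -0.26128)
T = Rational(-110, 421) ≈ -0.26128
Add(62, T) = Add(62, Rational(-110, 421)) = Rational(25992, 421)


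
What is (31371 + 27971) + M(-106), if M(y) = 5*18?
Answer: 59432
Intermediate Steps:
M(y) = 90
(31371 + 27971) + M(-106) = (31371 + 27971) + 90 = 59342 + 90 = 59432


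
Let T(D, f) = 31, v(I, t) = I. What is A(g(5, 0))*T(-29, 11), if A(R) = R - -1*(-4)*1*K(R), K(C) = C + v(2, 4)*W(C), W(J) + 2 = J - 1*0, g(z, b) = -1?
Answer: 837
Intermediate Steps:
W(J) = -2 + J (W(J) = -2 + (J - 1*0) = -2 + (J + 0) = -2 + J)
K(C) = -4 + 3*C (K(C) = C + 2*(-2 + C) = C + (-4 + 2*C) = -4 + 3*C)
A(R) = 16 - 11*R (A(R) = R - -1*(-4)*1*(-4 + 3*R) = R - 4*1*(-4 + 3*R) = R - 4*(-4 + 3*R) = R - (-16 + 12*R) = R + (16 - 12*R) = 16 - 11*R)
A(g(5, 0))*T(-29, 11) = (16 - 11*(-1))*31 = (16 + 11)*31 = 27*31 = 837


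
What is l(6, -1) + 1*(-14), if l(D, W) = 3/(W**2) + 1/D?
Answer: -65/6 ≈ -10.833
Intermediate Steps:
l(D, W) = 1/D + 3/W**2 (l(D, W) = 3/W**2 + 1/D = 1/D + 3/W**2)
l(6, -1) + 1*(-14) = (1/6 + 3/(-1)**2) + 1*(-14) = (1/6 + 3*1) - 14 = (1/6 + 3) - 14 = 19/6 - 14 = -65/6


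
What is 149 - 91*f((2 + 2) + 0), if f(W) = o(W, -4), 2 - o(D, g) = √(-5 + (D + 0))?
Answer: -33 + 91*I ≈ -33.0 + 91.0*I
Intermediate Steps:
o(D, g) = 2 - √(-5 + D) (o(D, g) = 2 - √(-5 + (D + 0)) = 2 - √(-5 + D))
f(W) = 2 - √(-5 + W)
149 - 91*f((2 + 2) + 0) = 149 - 91*(2 - √(-5 + ((2 + 2) + 0))) = 149 - 91*(2 - √(-5 + (4 + 0))) = 149 - 91*(2 - √(-5 + 4)) = 149 - 91*(2 - √(-1)) = 149 - 91*(2 - I) = 149 + (-182 + 91*I) = -33 + 91*I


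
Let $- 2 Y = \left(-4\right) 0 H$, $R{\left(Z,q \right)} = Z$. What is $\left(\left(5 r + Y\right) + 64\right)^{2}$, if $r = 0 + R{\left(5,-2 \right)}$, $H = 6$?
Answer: $7921$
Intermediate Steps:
$r = 5$ ($r = 0 + 5 = 5$)
$Y = 0$ ($Y = - \frac{\left(-4\right) 0 \cdot 6}{2} = - \frac{0 \cdot 6}{2} = \left(- \frac{1}{2}\right) 0 = 0$)
$\left(\left(5 r + Y\right) + 64\right)^{2} = \left(\left(5 \cdot 5 + 0\right) + 64\right)^{2} = \left(\left(25 + 0\right) + 64\right)^{2} = \left(25 + 64\right)^{2} = 89^{2} = 7921$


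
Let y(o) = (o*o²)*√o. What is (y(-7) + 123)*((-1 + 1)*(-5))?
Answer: 0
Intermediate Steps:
y(o) = o^(7/2) (y(o) = o³*√o = o^(7/2))
(y(-7) + 123)*((-1 + 1)*(-5)) = ((-7)^(7/2) + 123)*((-1 + 1)*(-5)) = (-343*I*√7 + 123)*(0*(-5)) = (123 - 343*I*√7)*0 = 0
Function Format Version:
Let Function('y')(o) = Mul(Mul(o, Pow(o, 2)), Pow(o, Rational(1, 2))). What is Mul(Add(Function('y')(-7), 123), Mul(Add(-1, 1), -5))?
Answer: 0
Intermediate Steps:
Function('y')(o) = Pow(o, Rational(7, 2)) (Function('y')(o) = Mul(Pow(o, 3), Pow(o, Rational(1, 2))) = Pow(o, Rational(7, 2)))
Mul(Add(Function('y')(-7), 123), Mul(Add(-1, 1), -5)) = Mul(Add(Pow(-7, Rational(7, 2)), 123), Mul(Add(-1, 1), -5)) = Mul(Add(Mul(-343, I, Pow(7, Rational(1, 2))), 123), Mul(0, -5)) = Mul(Add(123, Mul(-343, I, Pow(7, Rational(1, 2)))), 0) = 0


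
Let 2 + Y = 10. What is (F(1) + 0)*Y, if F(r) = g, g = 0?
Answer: 0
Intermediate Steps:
Y = 8 (Y = -2 + 10 = 8)
F(r) = 0
(F(1) + 0)*Y = (0 + 0)*8 = 0*8 = 0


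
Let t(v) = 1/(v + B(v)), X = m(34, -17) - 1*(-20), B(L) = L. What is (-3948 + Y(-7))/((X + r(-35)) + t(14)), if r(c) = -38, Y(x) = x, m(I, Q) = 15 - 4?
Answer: 22148/39 ≈ 567.90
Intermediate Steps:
m(I, Q) = 11
X = 31 (X = 11 - 1*(-20) = 11 + 20 = 31)
t(v) = 1/(2*v) (t(v) = 1/(v + v) = 1/(2*v))
(-3948 + Y(-7))/((X + r(-35)) + t(14)) = (-3948 - 7)/((31 - 38) + (½)/14) = -3955/(-7 + (½)*(1/14)) = -3955/(-7 + 1/28) = -3955/(-195/28) = -3955*(-28/195) = 22148/39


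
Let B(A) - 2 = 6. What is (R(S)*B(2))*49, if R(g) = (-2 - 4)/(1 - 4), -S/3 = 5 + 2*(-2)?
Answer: 784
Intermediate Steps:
S = -3 (S = -3*(5 + 2*(-2)) = -3*(5 - 4) = -3*1 = -3)
B(A) = 8 (B(A) = 2 + 6 = 8)
R(g) = 2 (R(g) = -6/(-3) = -6*(-⅓) = 2)
(R(S)*B(2))*49 = (2*8)*49 = 16*49 = 784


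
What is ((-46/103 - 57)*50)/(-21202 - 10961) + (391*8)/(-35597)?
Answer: 168968458/117925350033 ≈ 0.0014328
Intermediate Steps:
((-46/103 - 57)*50)/(-21202 - 10961) + (391*8)/(-35597) = ((-46*1/103 - 57)*50)/(-32163) + 3128*(-1/35597) = ((-46/103 - 57)*50)*(-1/32163) - 3128/35597 = -5917/103*50*(-1/32163) - 3128/35597 = -295850/103*(-1/32163) - 3128/35597 = 295850/3312789 - 3128/35597 = 168968458/117925350033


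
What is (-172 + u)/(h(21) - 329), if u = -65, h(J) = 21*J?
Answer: -237/112 ≈ -2.1161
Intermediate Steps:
(-172 + u)/(h(21) - 329) = (-172 - 65)/(21*21 - 329) = -237/(441 - 329) = -237/112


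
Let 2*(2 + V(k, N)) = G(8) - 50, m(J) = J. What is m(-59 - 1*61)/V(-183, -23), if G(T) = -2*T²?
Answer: 120/91 ≈ 1.3187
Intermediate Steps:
V(k, N) = -91 (V(k, N) = -2 + (-2*8² - 50)/2 = -2 + (-2*64 - 50)/2 = -2 + (-128 - 50)/2 = -2 + (½)*(-178) = -2 - 89 = -91)
m(-59 - 1*61)/V(-183, -23) = (-59 - 1*61)/(-91) = (-59 - 61)*(-1/91) = -120*(-1/91) = 120/91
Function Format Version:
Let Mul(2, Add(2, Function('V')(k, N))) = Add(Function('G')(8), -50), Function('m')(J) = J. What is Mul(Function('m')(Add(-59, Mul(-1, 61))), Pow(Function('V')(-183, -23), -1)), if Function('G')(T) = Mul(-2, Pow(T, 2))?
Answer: Rational(120, 91) ≈ 1.3187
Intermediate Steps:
Function('V')(k, N) = -91 (Function('V')(k, N) = Add(-2, Mul(Rational(1, 2), Add(Mul(-2, Pow(8, 2)), -50))) = Add(-2, Mul(Rational(1, 2), Add(Mul(-2, 64), -50))) = Add(-2, Mul(Rational(1, 2), Add(-128, -50))) = Add(-2, Mul(Rational(1, 2), -178)) = Add(-2, -89) = -91)
Mul(Function('m')(Add(-59, Mul(-1, 61))), Pow(Function('V')(-183, -23), -1)) = Mul(Add(-59, Mul(-1, 61)), Pow(-91, -1)) = Mul(Add(-59, -61), Rational(-1, 91)) = Mul(-120, Rational(-1, 91)) = Rational(120, 91)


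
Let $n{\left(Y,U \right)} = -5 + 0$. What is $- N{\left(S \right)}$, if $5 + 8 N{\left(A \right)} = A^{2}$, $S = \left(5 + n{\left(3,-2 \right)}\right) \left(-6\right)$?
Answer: $\frac{5}{8} \approx 0.625$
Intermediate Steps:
$n{\left(Y,U \right)} = -5$
$S = 0$ ($S = \left(5 - 5\right) \left(-6\right) = 0 \left(-6\right) = 0$)
$N{\left(A \right)} = - \frac{5}{8} + \frac{A^{2}}{8}$
$- N{\left(S \right)} = - (- \frac{5}{8} + \frac{0^{2}}{8}) = - (- \frac{5}{8} + \frac{1}{8} \cdot 0) = - (- \frac{5}{8} + 0) = \left(-1\right) \left(- \frac{5}{8}\right) = \frac{5}{8}$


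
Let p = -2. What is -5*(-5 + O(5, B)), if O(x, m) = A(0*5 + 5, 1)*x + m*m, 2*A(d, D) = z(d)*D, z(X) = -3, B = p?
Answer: 85/2 ≈ 42.500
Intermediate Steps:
B = -2
A(d, D) = -3*D/2 (A(d, D) = (-3*D)/2 = -3*D/2)
O(x, m) = m² - 3*x/2 (O(x, m) = (-3/2*1)*x + m*m = -3*x/2 + m² = m² - 3*x/2)
-5*(-5 + O(5, B)) = -5*(-5 + ((-2)² - 3/2*5)) = -5*(-5 + (4 - 15/2)) = -5*(-5 - 7/2) = -5*(-17/2) = 85/2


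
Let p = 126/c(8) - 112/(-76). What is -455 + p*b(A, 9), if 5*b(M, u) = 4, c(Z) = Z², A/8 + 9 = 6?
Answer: -343707/760 ≈ -452.25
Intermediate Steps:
A = -24 (A = -72 + 8*6 = -72 + 48 = -24)
b(M, u) = ⅘ (b(M, u) = (⅕)*4 = ⅘)
p = 2093/608 (p = 126/(8²) - 112/(-76) = 126/64 - 112*(-1/76) = 126*(1/64) + 28/19 = 63/32 + 28/19 = 2093/608 ≈ 3.4424)
-455 + p*b(A, 9) = -455 + (2093/608)*(⅘) = -455 + 2093/760 = -343707/760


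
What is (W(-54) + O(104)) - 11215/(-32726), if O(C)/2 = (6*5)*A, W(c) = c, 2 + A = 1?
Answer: -3719549/32726 ≈ -113.66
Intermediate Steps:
A = -1 (A = -2 + 1 = -1)
O(C) = -60 (O(C) = 2*((6*5)*(-1)) = 2*(30*(-1)) = 2*(-30) = -60)
(W(-54) + O(104)) - 11215/(-32726) = (-54 - 60) - 11215/(-32726) = -114 - 11215*(-1/32726) = -114 + 11215/32726 = -3719549/32726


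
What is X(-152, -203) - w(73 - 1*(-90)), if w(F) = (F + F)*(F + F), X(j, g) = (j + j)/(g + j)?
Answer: -37727676/355 ≈ -1.0628e+5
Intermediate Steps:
X(j, g) = 2*j/(g + j) (X(j, g) = (2*j)/(g + j) = 2*j/(g + j))
w(F) = 4*F² (w(F) = (2*F)*(2*F) = 4*F²)
X(-152, -203) - w(73 - 1*(-90)) = 2*(-152)/(-203 - 152) - 4*(73 - 1*(-90))² = 2*(-152)/(-355) - 4*(73 + 90)² = 2*(-152)*(-1/355) - 4*163² = 304/355 - 4*26569 = 304/355 - 1*106276 = 304/355 - 106276 = -37727676/355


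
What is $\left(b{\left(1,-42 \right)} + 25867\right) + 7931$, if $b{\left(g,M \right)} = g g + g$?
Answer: $33800$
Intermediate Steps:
$b{\left(g,M \right)} = g + g^{2}$ ($b{\left(g,M \right)} = g^{2} + g = g + g^{2}$)
$\left(b{\left(1,-42 \right)} + 25867\right) + 7931 = \left(1 \left(1 + 1\right) + 25867\right) + 7931 = \left(1 \cdot 2 + 25867\right) + 7931 = \left(2 + 25867\right) + 7931 = 25869 + 7931 = 33800$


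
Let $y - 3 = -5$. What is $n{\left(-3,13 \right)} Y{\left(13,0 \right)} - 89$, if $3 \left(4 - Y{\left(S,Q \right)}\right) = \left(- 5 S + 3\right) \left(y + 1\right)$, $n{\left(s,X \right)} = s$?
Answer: $-39$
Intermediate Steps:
$y = -2$ ($y = 3 - 5 = -2$)
$Y{\left(S,Q \right)} = 5 - \frac{5 S}{3}$ ($Y{\left(S,Q \right)} = 4 - \frac{\left(- 5 S + 3\right) \left(-2 + 1\right)}{3} = 4 - \frac{\left(3 - 5 S\right) \left(-1\right)}{3} = 4 - \frac{-3 + 5 S}{3} = 4 - \left(-1 + \frac{5 S}{3}\right) = 5 - \frac{5 S}{3}$)
$n{\left(-3,13 \right)} Y{\left(13,0 \right)} - 89 = - 3 \left(5 - \frac{65}{3}\right) - 89 = \left(-3\right) \left(- \frac{50}{3}\right) - 89 = 50 - 89 = -39$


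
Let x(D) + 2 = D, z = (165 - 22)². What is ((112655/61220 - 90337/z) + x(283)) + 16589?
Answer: 324863386147/19259812 ≈ 16867.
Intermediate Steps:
z = 20449 (z = 143² = 20449)
x(D) = -2 + D
((112655/61220 - 90337/z) + x(283)) + 16589 = ((112655/61220 - 90337/20449) + (-2 + 283)) + 16589 = ((112655*(1/61220) - 90337*1/20449) + 281) + 16589 = ((22531/12244 - 6949/1573) + 281) + 16589 = (-49642293/19259812 + 281) + 16589 = 5362364879/19259812 + 16589 = 324863386147/19259812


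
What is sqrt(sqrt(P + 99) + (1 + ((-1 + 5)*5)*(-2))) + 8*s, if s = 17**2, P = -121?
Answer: 2312 + sqrt(-39 + I*sqrt(22)) ≈ 2312.4 + 6.2562*I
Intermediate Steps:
s = 289
sqrt(sqrt(P + 99) + (1 + ((-1 + 5)*5)*(-2))) + 8*s = sqrt(sqrt(-121 + 99) + (1 + ((-1 + 5)*5)*(-2))) + 8*289 = sqrt(sqrt(-22) + (1 + (4*5)*(-2))) + 2312 = sqrt(I*sqrt(22) + (1 + 20*(-2))) + 2312 = sqrt(I*sqrt(22) + (1 - 40)) + 2312 = sqrt(I*sqrt(22) - 39) + 2312 = sqrt(-39 + I*sqrt(22)) + 2312 = 2312 + sqrt(-39 + I*sqrt(22))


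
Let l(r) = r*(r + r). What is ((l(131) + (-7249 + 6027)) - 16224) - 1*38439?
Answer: -21563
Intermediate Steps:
l(r) = 2*r² (l(r) = r*(2*r) = 2*r²)
((l(131) + (-7249 + 6027)) - 16224) - 1*38439 = ((2*131² + (-7249 + 6027)) - 16224) - 1*38439 = ((2*17161 - 1222) - 16224) - 38439 = ((34322 - 1222) - 16224) - 38439 = (33100 - 16224) - 38439 = 16876 - 38439 = -21563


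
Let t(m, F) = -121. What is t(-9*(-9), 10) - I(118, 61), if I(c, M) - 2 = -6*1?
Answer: -117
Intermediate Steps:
I(c, M) = -4 (I(c, M) = 2 - 6*1 = 2 - 6 = -4)
t(-9*(-9), 10) - I(118, 61) = -121 - 1*(-4) = -121 + 4 = -117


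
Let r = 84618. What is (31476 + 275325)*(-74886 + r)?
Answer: 2985787332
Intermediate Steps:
(31476 + 275325)*(-74886 + r) = (31476 + 275325)*(-74886 + 84618) = 306801*9732 = 2985787332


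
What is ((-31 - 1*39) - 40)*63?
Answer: -6930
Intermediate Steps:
((-31 - 1*39) - 40)*63 = ((-31 - 39) - 40)*63 = (-70 - 40)*63 = -110*63 = -6930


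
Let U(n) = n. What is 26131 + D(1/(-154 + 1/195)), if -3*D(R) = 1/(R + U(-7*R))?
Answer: 91689781/3510 ≈ 26122.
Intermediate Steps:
D(R) = 1/(18*R) (D(R) = -1/(3*(R - 7*R)) = -(-1/(6*R))/3 = -(-1)/(18*R) = 1/(18*R))
26131 + D(1/(-154 + 1/195)) = 26131 + 1/(18*(1/(-154 + 1/195))) = 26131 + 1/(18*(1/(-30029/195))) = 26131 + 1/(18*(-195/30029)) = 26131 + (1/18)*(-30029/195) = 26131 - 30029/3510 = 91689781/3510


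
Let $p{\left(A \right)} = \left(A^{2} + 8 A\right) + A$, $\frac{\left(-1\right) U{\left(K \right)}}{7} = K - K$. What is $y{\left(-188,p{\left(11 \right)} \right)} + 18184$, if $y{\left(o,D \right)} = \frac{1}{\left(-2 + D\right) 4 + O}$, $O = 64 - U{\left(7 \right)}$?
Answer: $\frac{17020225}{936} \approx 18184.0$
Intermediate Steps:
$U{\left(K \right)} = 0$ ($U{\left(K \right)} = - 7 \left(K - K\right) = \left(-7\right) 0 = 0$)
$O = 64$ ($O = 64 - 0 = 64 + 0 = 64$)
$p{\left(A \right)} = A^{2} + 9 A$
$y{\left(o,D \right)} = \frac{1}{56 + 4 D}$ ($y{\left(o,D \right)} = \frac{1}{\left(-2 + D\right) 4 + 64} = \frac{1}{\left(-8 + 4 D\right) + 64} = \frac{1}{56 + 4 D}$)
$y{\left(-188,p{\left(11 \right)} \right)} + 18184 = \frac{1}{4 \left(14 + 11 \left(9 + 11\right)\right)} + 18184 = \frac{1}{4 \left(14 + 11 \cdot 20\right)} + 18184 = \frac{1}{4 \left(14 + 220\right)} + 18184 = \frac{1}{4 \cdot 234} + 18184 = \frac{1}{4} \cdot \frac{1}{234} + 18184 = \frac{1}{936} + 18184 = \frac{17020225}{936}$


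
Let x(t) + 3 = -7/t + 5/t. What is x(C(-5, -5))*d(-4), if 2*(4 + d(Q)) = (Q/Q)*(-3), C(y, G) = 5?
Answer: 187/10 ≈ 18.700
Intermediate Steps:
x(t) = -3 - 2/t (x(t) = -3 + (-7/t + 5/t) = -3 - 2/t)
d(Q) = -11/2 (d(Q) = -4 + ((Q/Q)*(-3))/2 = -4 + (1*(-3))/2 = -4 + (½)*(-3) = -4 - 3/2 = -11/2)
x(C(-5, -5))*d(-4) = (-3 - 2/5)*(-11/2) = (-3 - 2*⅕)*(-11/2) = (-3 - ⅖)*(-11/2) = -17/5*(-11/2) = 187/10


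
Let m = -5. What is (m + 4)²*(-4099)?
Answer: -4099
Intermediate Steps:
(m + 4)²*(-4099) = (-5 + 4)²*(-4099) = (-1)²*(-4099) = 1*(-4099) = -4099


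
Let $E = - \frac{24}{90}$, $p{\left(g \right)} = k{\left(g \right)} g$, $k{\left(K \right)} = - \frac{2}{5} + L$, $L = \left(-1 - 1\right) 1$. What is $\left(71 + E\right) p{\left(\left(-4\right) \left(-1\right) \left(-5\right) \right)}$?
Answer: $\frac{16976}{5} \approx 3395.2$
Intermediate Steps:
$L = -2$ ($L = \left(-2\right) 1 = -2$)
$k{\left(K \right)} = - \frac{12}{5}$ ($k{\left(K \right)} = - \frac{2}{5} - 2 = - \frac{12}{5}$)
$p{\left(g \right)} = - \frac{12 g}{5}$
$E = - \frac{4}{15}$ ($E = \left(-24\right) \frac{1}{90} = - \frac{4}{15} \approx -0.26667$)
$\left(71 + E\right) p{\left(\left(-4\right) \left(-1\right) \left(-5\right) \right)} = \left(71 - \frac{4}{15}\right) \left(- \frac{12 \left(-4\right) \left(-1\right) \left(-5\right)}{5}\right) = \frac{1061 \left(- \frac{12 \cdot 4 \left(-5\right)}{5}\right)}{15} = \frac{1061 \left(\left(- \frac{12}{5}\right) \left(-20\right)\right)}{15} = \frac{1061}{15} \cdot 48 = \frac{16976}{5}$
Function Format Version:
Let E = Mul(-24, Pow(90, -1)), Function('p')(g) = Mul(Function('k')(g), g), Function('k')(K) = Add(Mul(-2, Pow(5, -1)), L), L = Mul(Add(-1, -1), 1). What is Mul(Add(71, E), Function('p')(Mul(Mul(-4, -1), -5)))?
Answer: Rational(16976, 5) ≈ 3395.2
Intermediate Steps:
L = -2 (L = Mul(-2, 1) = -2)
Function('k')(K) = Rational(-12, 5) (Function('k')(K) = Add(Mul(-2, Pow(5, -1)), -2) = Add(Mul(-2, Rational(1, 5)), -2) = Add(Rational(-2, 5), -2) = Rational(-12, 5))
Function('p')(g) = Mul(Rational(-12, 5), g)
E = Rational(-4, 15) (E = Mul(-24, Rational(1, 90)) = Rational(-4, 15) ≈ -0.26667)
Mul(Add(71, E), Function('p')(Mul(Mul(-4, -1), -5))) = Mul(Add(71, Rational(-4, 15)), Mul(Rational(-12, 5), Mul(Mul(-4, -1), -5))) = Mul(Rational(1061, 15), Mul(Rational(-12, 5), Mul(4, -5))) = Mul(Rational(1061, 15), Mul(Rational(-12, 5), -20)) = Mul(Rational(1061, 15), 48) = Rational(16976, 5)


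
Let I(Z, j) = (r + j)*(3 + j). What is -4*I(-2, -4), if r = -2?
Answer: -24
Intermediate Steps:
I(Z, j) = (-2 + j)*(3 + j)
-4*I(-2, -4) = -4*(-6 - 4 + (-4)²) = -4*(-6 - 4 + 16) = -4*6 = -24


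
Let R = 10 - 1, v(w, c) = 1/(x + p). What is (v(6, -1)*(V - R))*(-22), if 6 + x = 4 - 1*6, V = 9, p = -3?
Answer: 0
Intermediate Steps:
x = -8 (x = -6 + (4 - 1*6) = -6 + (4 - 6) = -6 - 2 = -8)
v(w, c) = -1/11 (v(w, c) = 1/(-8 - 3) = 1/(-11) = -1/11)
R = 9
(v(6, -1)*(V - R))*(-22) = -(9 - 1*9)/11*(-22) = -(9 - 9)/11*(-22) = -1/11*0*(-22) = 0*(-22) = 0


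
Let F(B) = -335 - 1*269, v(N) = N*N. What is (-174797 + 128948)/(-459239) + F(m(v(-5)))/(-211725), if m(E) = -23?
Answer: 9984759881/97232377275 ≈ 0.10269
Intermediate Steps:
v(N) = N²
F(B) = -604 (F(B) = -335 - 269 = -604)
(-174797 + 128948)/(-459239) + F(m(v(-5)))/(-211725) = (-174797 + 128948)/(-459239) - 604/(-211725) = -45849*(-1/459239) - 604*(-1/211725) = 45849/459239 + 604/211725 = 9984759881/97232377275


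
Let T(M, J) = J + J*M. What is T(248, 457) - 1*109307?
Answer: 4486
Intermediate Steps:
T(248, 457) - 1*109307 = 457*(1 + 248) - 1*109307 = 457*249 - 109307 = 113793 - 109307 = 4486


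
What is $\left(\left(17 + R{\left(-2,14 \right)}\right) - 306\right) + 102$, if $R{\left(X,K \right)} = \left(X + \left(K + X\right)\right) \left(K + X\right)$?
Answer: $-67$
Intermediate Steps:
$R{\left(X,K \right)} = \left(K + X\right) \left(K + 2 X\right)$ ($R{\left(X,K \right)} = \left(K + 2 X\right) \left(K + X\right) = \left(K + X\right) \left(K + 2 X\right)$)
$\left(\left(17 + R{\left(-2,14 \right)}\right) - 306\right) + 102 = \left(\left(17 + \left(14^{2} + 2 \left(-2\right)^{2} + 3 \cdot 14 \left(-2\right)\right)\right) - 306\right) + 102 = \left(\left(17 + \left(196 + 2 \cdot 4 - 84\right)\right) - 306\right) + 102 = \left(\left(17 + \left(196 + 8 - 84\right)\right) - 306\right) + 102 = \left(\left(17 + 120\right) - 306\right) + 102 = \left(137 - 306\right) + 102 = -169 + 102 = -67$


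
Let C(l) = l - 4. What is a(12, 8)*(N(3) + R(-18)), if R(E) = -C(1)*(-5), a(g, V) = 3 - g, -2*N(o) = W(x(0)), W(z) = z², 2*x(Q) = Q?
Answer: 135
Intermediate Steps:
x(Q) = Q/2
C(l) = -4 + l
N(o) = 0 (N(o) = -((½)*0)²/2 = -½*0² = -½*0 = 0)
R(E) = -15 (R(E) = -(-4 + 1)*(-5) = -1*(-3)*(-5) = 3*(-5) = -15)
a(12, 8)*(N(3) + R(-18)) = (3 - 1*12)*(0 - 15) = (3 - 12)*(-15) = -9*(-15) = 135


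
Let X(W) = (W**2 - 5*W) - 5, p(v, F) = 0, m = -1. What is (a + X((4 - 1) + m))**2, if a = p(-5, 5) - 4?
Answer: 225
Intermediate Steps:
X(W) = -5 + W**2 - 5*W
a = -4 (a = 0 - 4 = -4)
(a + X((4 - 1) + m))**2 = (-4 + (-5 + ((4 - 1) - 1)**2 - 5*((4 - 1) - 1)))**2 = (-4 + (-5 + (3 - 1)**2 - 5*(3 - 1)))**2 = (-4 + (-5 + 2**2 - 5*2))**2 = (-4 + (-5 + 4 - 10))**2 = (-4 - 11)**2 = (-15)**2 = 225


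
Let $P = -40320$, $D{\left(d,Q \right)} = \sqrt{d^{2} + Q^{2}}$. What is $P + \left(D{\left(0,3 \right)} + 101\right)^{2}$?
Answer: $-29504$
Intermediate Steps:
$D{\left(d,Q \right)} = \sqrt{Q^{2} + d^{2}}$
$P + \left(D{\left(0,3 \right)} + 101\right)^{2} = -40320 + \left(\sqrt{3^{2} + 0^{2}} + 101\right)^{2} = -40320 + \left(\sqrt{9 + 0} + 101\right)^{2} = -40320 + \left(\sqrt{9} + 101\right)^{2} = -40320 + \left(3 + 101\right)^{2} = -40320 + 104^{2} = -40320 + 10816 = -29504$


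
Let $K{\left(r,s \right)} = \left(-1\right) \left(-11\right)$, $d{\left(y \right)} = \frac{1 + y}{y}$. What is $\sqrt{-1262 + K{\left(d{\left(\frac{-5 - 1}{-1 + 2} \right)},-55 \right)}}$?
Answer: $3 i \sqrt{139} \approx 35.37 i$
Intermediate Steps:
$d{\left(y \right)} = \frac{1 + y}{y}$
$K{\left(r,s \right)} = 11$
$\sqrt{-1262 + K{\left(d{\left(\frac{-5 - 1}{-1 + 2} \right)},-55 \right)}} = \sqrt{-1262 + 11} = \sqrt{-1251} = 3 i \sqrt{139}$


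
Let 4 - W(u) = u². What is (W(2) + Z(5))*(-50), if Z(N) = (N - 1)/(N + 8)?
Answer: -200/13 ≈ -15.385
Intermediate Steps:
Z(N) = (-1 + N)/(8 + N)
W(u) = 4 - u²
(W(2) + Z(5))*(-50) = ((4 - 1*2²) + (-1 + 5)/(8 + 5))*(-50) = ((4 - 1*4) + 4/13)*(-50) = ((4 - 4) + (1/13)*4)*(-50) = (0 + 4/13)*(-50) = (4/13)*(-50) = -200/13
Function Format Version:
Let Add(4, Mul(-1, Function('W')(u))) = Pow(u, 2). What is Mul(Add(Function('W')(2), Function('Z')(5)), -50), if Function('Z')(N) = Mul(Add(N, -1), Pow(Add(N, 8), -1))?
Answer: Rational(-200, 13) ≈ -15.385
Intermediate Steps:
Function('Z')(N) = Mul(Pow(Add(8, N), -1), Add(-1, N)) (Function('Z')(N) = Mul(Add(-1, N), Pow(Add(8, N), -1)) = Mul(Pow(Add(8, N), -1), Add(-1, N)))
Function('W')(u) = Add(4, Mul(-1, Pow(u, 2)))
Mul(Add(Function('W')(2), Function('Z')(5)), -50) = Mul(Add(Add(4, Mul(-1, Pow(2, 2))), Mul(Pow(Add(8, 5), -1), Add(-1, 5))), -50) = Mul(Add(Add(4, Mul(-1, 4)), Mul(Pow(13, -1), 4)), -50) = Mul(Add(Add(4, -4), Mul(Rational(1, 13), 4)), -50) = Mul(Add(0, Rational(4, 13)), -50) = Mul(Rational(4, 13), -50) = Rational(-200, 13)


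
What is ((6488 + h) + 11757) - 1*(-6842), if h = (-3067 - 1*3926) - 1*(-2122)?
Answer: 20216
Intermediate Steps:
h = -4871 (h = (-3067 - 3926) + 2122 = -6993 + 2122 = -4871)
((6488 + h) + 11757) - 1*(-6842) = ((6488 - 4871) + 11757) - 1*(-6842) = (1617 + 11757) + 6842 = 13374 + 6842 = 20216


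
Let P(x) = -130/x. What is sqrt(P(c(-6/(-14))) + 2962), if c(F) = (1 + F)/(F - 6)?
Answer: sqrt(3469) ≈ 58.898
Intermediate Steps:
c(F) = (1 + F)/(-6 + F)
sqrt(P(c(-6/(-14))) + 2962) = sqrt(-130*(-6 - 6/(-14))/(1 - 6/(-14)) + 2962) = sqrt(-130*(-6 - 6*(-1/14))/(1 - 6*(-1/14)) + 2962) = sqrt(-130*(-6 + 3/7)/(1 + 3/7) + 2962) = sqrt(-130/((10/7)/(-39/7)) + 2962) = sqrt(-130/((-7/39*10/7)) + 2962) = sqrt(-130/(-10/39) + 2962) = sqrt(-130*(-39/10) + 2962) = sqrt(507 + 2962) = sqrt(3469)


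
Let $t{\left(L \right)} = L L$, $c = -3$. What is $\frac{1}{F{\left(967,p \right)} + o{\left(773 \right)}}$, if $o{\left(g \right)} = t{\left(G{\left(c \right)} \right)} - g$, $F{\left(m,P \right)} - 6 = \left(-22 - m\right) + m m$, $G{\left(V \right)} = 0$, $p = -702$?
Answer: $\frac{1}{933333} \approx 1.0714 \cdot 10^{-6}$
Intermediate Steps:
$F{\left(m,P \right)} = -16 + m^{2} - m$ ($F{\left(m,P \right)} = 6 - \left(22 + m - m m\right) = 6 - \left(22 + m - m^{2}\right) = -16 + m^{2} - m$)
$t{\left(L \right)} = L^{2}$
$o{\left(g \right)} = - g$ ($o{\left(g \right)} = 0^{2} - g = 0 - g = - g$)
$\frac{1}{F{\left(967,p \right)} + o{\left(773 \right)}} = \frac{1}{\left(-16 + 967^{2} - 967\right) - 773} = \frac{1}{\left(-16 + 935089 - 967\right) - 773} = \frac{1}{934106 - 773} = \frac{1}{933333}$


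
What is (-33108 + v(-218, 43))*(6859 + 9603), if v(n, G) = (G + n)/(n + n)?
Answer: -118813768903/218 ≈ -5.4502e+8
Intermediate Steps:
v(n, G) = (G + n)/(2*n) (v(n, G) = (G + n)/((2*n)) = (G + n)*(1/(2*n)) = (G + n)/(2*n))
(-33108 + v(-218, 43))*(6859 + 9603) = (-33108 + (½)*(43 - 218)/(-218))*(6859 + 9603) = (-33108 + (½)*(-1/218)*(-175))*16462 = (-33108 + 175/436)*16462 = -14434913/436*16462 = -118813768903/218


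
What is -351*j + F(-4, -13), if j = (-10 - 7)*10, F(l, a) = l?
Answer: 59666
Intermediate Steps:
j = -170 (j = -17*10 = -170)
-351*j + F(-4, -13) = -351*(-170) - 4 = 59670 - 4 = 59666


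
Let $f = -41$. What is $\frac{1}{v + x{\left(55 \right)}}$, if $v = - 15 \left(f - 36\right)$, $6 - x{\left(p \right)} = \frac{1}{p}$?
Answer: $\frac{55}{63854} \approx 0.00086134$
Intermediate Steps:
$x{\left(p \right)} = 6 - \frac{1}{p}$
$v = 1155$ ($v = - 15 \left(-41 - 36\right) = \left(-15\right) \left(-77\right) = 1155$)
$\frac{1}{v + x{\left(55 \right)}} = \frac{1}{1155 + \left(6 - \frac{1}{55}\right)} = \frac{1}{1155 + \frac{329}{55}} = \frac{1}{\frac{63854}{55}} = \frac{55}{63854}$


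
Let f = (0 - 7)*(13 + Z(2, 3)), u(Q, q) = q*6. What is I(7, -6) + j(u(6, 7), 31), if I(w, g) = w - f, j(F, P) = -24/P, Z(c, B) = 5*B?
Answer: 6269/31 ≈ 202.23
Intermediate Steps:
u(Q, q) = 6*q
f = -196 (f = (0 - 7)*(13 + 5*3) = -7*(13 + 15) = -7*28 = -196)
I(w, g) = 196 + w (I(w, g) = w - 1*(-196) = w + 196 = 196 + w)
I(7, -6) + j(u(6, 7), 31) = (196 + 7) - 24/31 = 203 - 24*1/31 = 203 - 24/31 = 6269/31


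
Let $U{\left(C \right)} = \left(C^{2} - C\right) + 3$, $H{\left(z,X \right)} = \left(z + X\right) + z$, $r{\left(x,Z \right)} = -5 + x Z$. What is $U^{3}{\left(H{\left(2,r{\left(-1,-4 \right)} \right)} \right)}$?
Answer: $729$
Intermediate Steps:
$r{\left(x,Z \right)} = -5 + Z x$
$H{\left(z,X \right)} = X + 2 z$ ($H{\left(z,X \right)} = \left(X + z\right) + z = X + 2 z$)
$U{\left(C \right)} = 3 + C^{2} - C$
$U^{3}{\left(H{\left(2,r{\left(-1,-4 \right)} \right)} \right)} = \left(3 + \left(\left(-5 - -4\right) + 2 \cdot 2\right)^{2} - \left(\left(-5 - -4\right) + 2 \cdot 2\right)\right)^{3} = \left(3 + \left(\left(-5 + 4\right) + 4\right)^{2} - \left(\left(-5 + 4\right) + 4\right)\right)^{3} = \left(3 + \left(-1 + 4\right)^{2} - \left(-1 + 4\right)\right)^{3} = \left(3 + 3^{2} - 3\right)^{3} = \left(3 + 9 - 3\right)^{3} = 9^{3} = 729$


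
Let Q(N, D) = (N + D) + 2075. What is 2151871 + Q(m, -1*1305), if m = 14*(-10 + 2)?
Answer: 2152529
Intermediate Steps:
m = -112 (m = 14*(-8) = -112)
Q(N, D) = 2075 + D + N (Q(N, D) = (D + N) + 2075 = 2075 + D + N)
2151871 + Q(m, -1*1305) = 2151871 + (2075 - 1*1305 - 112) = 2151871 + (2075 - 1305 - 112) = 2151871 + 658 = 2152529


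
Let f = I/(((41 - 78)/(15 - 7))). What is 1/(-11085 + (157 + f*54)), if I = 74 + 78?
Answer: -37/470000 ≈ -7.8723e-5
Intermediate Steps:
I = 152
f = -1216/37 (f = 152/(((41 - 78)/(15 - 7))) = 152/((-37/8)) = 152/((-37*⅛)) = 152/(-37/8) = 152*(-8/37) = -1216/37 ≈ -32.865)
1/(-11085 + (157 + f*54)) = 1/(-11085 + (157 - 1216/37*54)) = 1/(-11085 + (157 - 65664/37)) = 1/(-11085 - 59855/37) = 1/(-470000/37) = -37/470000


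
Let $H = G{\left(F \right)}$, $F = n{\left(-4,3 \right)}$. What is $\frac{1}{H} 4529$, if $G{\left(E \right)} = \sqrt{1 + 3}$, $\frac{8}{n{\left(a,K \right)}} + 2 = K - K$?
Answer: $\frac{4529}{2} \approx 2264.5$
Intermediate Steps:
$n{\left(a,K \right)} = -4$ ($n{\left(a,K \right)} = \frac{8}{-2 + \left(K - K\right)} = \frac{8}{-2 + 0} = \frac{8}{-2} = 8 \left(- \frac{1}{2}\right) = -4$)
$F = -4$
$G{\left(E \right)} = 2$ ($G{\left(E \right)} = \sqrt{4} = 2$)
$H = 2$
$\frac{1}{H} 4529 = \frac{1}{2} \cdot 4529 = \frac{4529}{2}$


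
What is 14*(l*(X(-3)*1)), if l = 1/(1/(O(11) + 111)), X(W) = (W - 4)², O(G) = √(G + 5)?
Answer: 78890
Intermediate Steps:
O(G) = √(5 + G)
X(W) = (-4 + W)²
l = 115 (l = 1/(1/(√(5 + 11) + 111)) = 1/(1/(√16 + 111)) = 1/(1/(4 + 111)) = 1/(1/115) = 115)
14*(l*(X(-3)*1)) = 14*(115*((-4 - 3)²*1)) = 14*(115*((-7)²*1)) = 14*(115*(49*1)) = 14*(115*49) = 14*5635 = 78890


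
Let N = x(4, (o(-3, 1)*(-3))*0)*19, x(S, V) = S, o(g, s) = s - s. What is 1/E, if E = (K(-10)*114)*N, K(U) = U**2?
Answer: 1/866400 ≈ 1.1542e-6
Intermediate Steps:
o(g, s) = 0
N = 76 (N = 4*19 = 76)
E = 866400 (E = ((-10)**2*114)*76 = (100*114)*76 = 11400*76 = 866400)
1/E = 1/866400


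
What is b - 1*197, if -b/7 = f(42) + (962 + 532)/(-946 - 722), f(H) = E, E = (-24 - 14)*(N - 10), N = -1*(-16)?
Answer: 390665/278 ≈ 1405.3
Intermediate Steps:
N = 16
E = -228 (E = (-24 - 14)*(16 - 10) = -38*6 = -228)
f(H) = -228
b = 445431/278 (b = -7*(-228 + (962 + 532)/(-946 - 722)) = -7*(-228 + 1494/(-1668)) = -7*(-228 + 1494*(-1/1668)) = -7*(-228 - 249/278) = -7*(-63633/278) = 445431/278 ≈ 1602.3)
b - 1*197 = 445431/278 - 1*197 = 445431/278 - 197 = 390665/278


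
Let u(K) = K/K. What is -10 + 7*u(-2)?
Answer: -3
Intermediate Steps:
u(K) = 1
-10 + 7*u(-2) = -10 + 7*1 = -10 + 7 = -3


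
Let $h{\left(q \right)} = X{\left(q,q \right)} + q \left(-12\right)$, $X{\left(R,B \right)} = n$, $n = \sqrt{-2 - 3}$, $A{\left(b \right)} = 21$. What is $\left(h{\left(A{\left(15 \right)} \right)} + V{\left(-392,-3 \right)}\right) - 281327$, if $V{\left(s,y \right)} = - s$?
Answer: $-281187 + i \sqrt{5} \approx -2.8119 \cdot 10^{5} + 2.2361 i$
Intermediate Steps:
$n = i \sqrt{5}$ ($n = \sqrt{-5} = i \sqrt{5} \approx 2.2361 i$)
$X{\left(R,B \right)} = i \sqrt{5}$
$h{\left(q \right)} = - 12 q + i \sqrt{5}$ ($h{\left(q \right)} = i \sqrt{5} + q \left(-12\right) = i \sqrt{5} - 12 q = - 12 q + i \sqrt{5}$)
$\left(h{\left(A{\left(15 \right)} \right)} + V{\left(-392,-3 \right)}\right) - 281327 = \left(\left(\left(-12\right) 21 + i \sqrt{5}\right) - -392\right) - 281327 = \left(\left(-252 + i \sqrt{5}\right) + 392\right) - 281327 = \left(140 + i \sqrt{5}\right) - 281327 = -281187 + i \sqrt{5}$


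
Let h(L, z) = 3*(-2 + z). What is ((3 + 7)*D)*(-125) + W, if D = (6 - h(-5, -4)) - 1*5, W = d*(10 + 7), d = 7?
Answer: -23631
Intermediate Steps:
h(L, z) = -6 + 3*z
W = 119 (W = 7*(10 + 7) = 7*17 = 119)
D = 19 (D = (6 - (-6 + 3*(-4))) - 1*5 = (6 - (-6 - 12)) - 5 = (6 - 1*(-18)) - 5 = (6 + 18) - 5 = 24 - 5 = 19)
((3 + 7)*D)*(-125) + W = ((3 + 7)*19)*(-125) + 119 = (10*19)*(-125) + 119 = 190*(-125) + 119 = -23750 + 119 = -23631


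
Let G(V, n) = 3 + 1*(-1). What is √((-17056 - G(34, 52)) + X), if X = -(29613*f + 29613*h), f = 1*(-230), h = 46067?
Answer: I*√1357388139 ≈ 36843.0*I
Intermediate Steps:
f = -230
G(V, n) = 2 (G(V, n) = 3 - 1 = 2)
X = -1357371081 (X = -29613/(1/(-230 + 46067)) = -29613/(1/45837) = -29613/1/45837 = -29613*45837 = -1357371081)
√((-17056 - G(34, 52)) + X) = √((-17056 - 1*2) - 1357371081) = √((-17056 - 2) - 1357371081) = √(-17058 - 1357371081) = √(-1357388139) = I*√1357388139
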